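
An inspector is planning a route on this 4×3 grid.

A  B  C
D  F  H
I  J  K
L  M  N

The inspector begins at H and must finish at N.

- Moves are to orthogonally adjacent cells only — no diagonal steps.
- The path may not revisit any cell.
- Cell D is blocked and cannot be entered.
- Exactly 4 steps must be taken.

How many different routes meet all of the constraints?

Need simple routes of exactly 4 moves from H to N (Manhattan distance 2, so 1 moves are spent on a detour and 1 undoing it).
Enumerating: H K J M N | H F J M N | H F J K N.
That gives 3 routes.

3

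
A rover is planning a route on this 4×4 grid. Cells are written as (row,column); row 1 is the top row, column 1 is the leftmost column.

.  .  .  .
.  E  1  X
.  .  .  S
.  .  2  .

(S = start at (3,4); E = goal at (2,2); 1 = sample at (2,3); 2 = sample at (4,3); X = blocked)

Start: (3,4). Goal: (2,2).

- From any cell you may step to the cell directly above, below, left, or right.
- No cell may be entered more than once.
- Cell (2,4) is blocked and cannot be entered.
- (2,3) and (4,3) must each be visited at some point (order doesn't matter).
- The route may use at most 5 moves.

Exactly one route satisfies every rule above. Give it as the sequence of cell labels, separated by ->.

(3,4) -> (4,4) -> (4,3) -> (3,3) -> (2,3) -> (2,2)

The budget equals the shortest possible length, so every move has to be on a shortest route through the required cells.
Route from (3,4): down 1 to (4,4), left 1 to (4,3), up 2 to (2,3), left 1 to (2,2) — 5 moves in all.
Check: all required cells visited; 5 ≤ 5 moves.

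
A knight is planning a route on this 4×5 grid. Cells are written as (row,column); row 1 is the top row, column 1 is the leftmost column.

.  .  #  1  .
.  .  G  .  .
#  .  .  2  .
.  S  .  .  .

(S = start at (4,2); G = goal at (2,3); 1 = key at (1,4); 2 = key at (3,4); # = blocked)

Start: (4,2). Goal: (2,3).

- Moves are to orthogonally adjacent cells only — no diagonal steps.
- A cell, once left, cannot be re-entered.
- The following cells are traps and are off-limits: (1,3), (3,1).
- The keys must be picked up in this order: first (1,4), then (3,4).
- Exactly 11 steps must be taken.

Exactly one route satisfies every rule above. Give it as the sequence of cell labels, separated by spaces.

The waypoints must appear in the order (1,4), (3,4), with no cell reused.
Route from (4,2): 3× right (reaching (4,5)), 3× up (reaching (1,5)), left to (1,4), 2× down (reaching (3,4)), left to (3,3), up to (2,3) — 11 moves in all.
Check: order respected (1 at step 7, 2 at step 9); 11 moves as required.

(4,2) (4,3) (4,4) (4,5) (3,5) (2,5) (1,5) (1,4) (2,4) (3,4) (3,3) (2,3)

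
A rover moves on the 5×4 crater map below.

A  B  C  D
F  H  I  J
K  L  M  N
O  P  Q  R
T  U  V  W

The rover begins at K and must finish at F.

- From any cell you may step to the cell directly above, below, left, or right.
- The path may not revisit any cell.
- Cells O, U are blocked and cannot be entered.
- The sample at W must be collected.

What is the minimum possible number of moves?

11

Any route passes through W somewhere between K and F. Summing Manhattan distances along the two legs (K → W → F) gives a lower bound of 5 + 6 = 11 moves.
A route of 11 moves achieves this: K → L → P → Q → V → W → R → N → J → I → H → F.
Since 11 matches the lower bound, it is optimal.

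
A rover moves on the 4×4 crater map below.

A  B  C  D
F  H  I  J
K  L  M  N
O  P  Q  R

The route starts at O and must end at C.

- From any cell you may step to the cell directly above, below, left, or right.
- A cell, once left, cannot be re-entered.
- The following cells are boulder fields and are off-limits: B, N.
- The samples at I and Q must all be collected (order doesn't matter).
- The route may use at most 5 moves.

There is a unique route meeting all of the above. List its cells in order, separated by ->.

Any route must reach I and Q and still end at C within 5 moves, so the order of the required stops is forced.
Route from O: 2× right (reaching Q), 3× up (reaching C) — 5 moves in all.
Check: all required cells visited; 5 ≤ 5 moves.

O -> P -> Q -> M -> I -> C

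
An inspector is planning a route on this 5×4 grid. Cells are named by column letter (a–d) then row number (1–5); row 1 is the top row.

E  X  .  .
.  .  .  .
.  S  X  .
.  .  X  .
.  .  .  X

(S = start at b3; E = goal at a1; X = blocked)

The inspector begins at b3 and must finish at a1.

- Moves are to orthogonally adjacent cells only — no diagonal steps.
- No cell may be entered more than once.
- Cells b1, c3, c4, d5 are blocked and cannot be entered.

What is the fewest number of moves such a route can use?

3

The Manhattan distance from b3 to a1 is |3−1| + |2−1| = 3, so at least 3 moves are needed.
A route of 3 moves achieves this: b3 → b2 → a2 → a1.
Since 3 matches the lower bound, it is optimal.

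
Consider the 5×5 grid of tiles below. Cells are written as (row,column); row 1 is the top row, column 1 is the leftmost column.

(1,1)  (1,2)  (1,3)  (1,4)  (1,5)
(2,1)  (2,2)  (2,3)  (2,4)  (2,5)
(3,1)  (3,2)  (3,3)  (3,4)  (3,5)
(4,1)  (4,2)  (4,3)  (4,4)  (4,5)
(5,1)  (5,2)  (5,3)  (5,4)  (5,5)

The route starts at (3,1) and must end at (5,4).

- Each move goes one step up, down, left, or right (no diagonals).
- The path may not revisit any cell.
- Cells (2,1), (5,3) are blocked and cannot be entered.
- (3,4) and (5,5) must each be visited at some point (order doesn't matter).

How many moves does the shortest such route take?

7

Any route passes through (3,4) and (5,5) in some order between (3,1) and (5,4). Summing Manhattan distances along each leg and taking the cheapest ordering ((3,1) → (3,4) → (5,5) → (5,4)) gives a lower bound of 3 + 3 + 1 = 7 moves.
A route of 7 moves achieves this: (3,1) → (3,2) → (3,3) → (3,4) → (4,4) → (4,5) → (5,5) → (5,4).
Since 7 matches the lower bound, it is optimal.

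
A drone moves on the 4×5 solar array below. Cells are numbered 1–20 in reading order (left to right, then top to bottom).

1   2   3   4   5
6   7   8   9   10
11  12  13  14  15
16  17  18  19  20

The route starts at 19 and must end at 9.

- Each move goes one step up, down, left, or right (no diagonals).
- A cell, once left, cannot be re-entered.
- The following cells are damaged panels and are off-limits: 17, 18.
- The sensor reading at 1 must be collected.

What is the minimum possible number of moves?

10

Any route passes through 1 somewhere between 19 and 9. Summing Manhattan distances along the two legs (19 → 1 → 9) gives a lower bound of 6 + 4 = 10 moves.
A route of 10 moves achieves this: 19 → 14 → 13 → 8 → 7 → 6 → 1 → 2 → 3 → 4 → 9.
Since 10 matches the lower bound, it is optimal.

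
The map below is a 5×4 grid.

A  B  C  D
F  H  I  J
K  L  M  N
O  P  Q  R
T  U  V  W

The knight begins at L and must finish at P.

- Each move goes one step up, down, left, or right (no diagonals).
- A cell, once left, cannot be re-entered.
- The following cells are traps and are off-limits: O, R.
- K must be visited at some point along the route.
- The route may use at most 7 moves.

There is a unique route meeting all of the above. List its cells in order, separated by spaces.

L K F H I M Q P

The budget equals the shortest possible length, so every move has to be on a shortest route through the required cells.
Route from L: left to K, up to F, 2× right (reaching I), 2× down (reaching Q), left to P — 7 moves in all.
Check: all required cells visited; 7 ≤ 7 moves.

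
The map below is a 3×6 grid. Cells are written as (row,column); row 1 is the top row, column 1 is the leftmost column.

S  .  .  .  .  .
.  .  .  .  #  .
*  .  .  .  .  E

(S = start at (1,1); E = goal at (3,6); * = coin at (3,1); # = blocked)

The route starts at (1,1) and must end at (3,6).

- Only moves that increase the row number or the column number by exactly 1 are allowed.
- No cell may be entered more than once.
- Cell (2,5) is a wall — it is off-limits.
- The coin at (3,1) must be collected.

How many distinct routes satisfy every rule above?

A right/down-only route from (1,1) to (3,6) makes exactly 2 down-moves and 5 right-moves in some order.
With no other constraints that would be C(7,2) = 21 routes.
Split at (3,1) and multiply the segment counts (each segment already excludes blocked cells): (1,1)→(3,1): 1; (3,1)→(3,6): 1; product = 1.
That gives 1 route.

1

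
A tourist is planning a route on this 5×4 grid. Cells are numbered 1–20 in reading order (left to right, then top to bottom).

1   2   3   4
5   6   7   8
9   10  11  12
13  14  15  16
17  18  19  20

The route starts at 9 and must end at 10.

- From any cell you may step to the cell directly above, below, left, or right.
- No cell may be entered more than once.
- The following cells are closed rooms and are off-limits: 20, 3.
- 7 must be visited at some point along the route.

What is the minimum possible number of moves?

5

Any route passes through 7 somewhere between 9 and 10. Summing Manhattan distances along the two legs (9 → 7 → 10) gives a lower bound of 3 + 2 = 5 moves.
A route of 5 moves achieves this: 9 → 5 → 6 → 7 → 11 → 10.
Since 5 matches the lower bound, it is optimal.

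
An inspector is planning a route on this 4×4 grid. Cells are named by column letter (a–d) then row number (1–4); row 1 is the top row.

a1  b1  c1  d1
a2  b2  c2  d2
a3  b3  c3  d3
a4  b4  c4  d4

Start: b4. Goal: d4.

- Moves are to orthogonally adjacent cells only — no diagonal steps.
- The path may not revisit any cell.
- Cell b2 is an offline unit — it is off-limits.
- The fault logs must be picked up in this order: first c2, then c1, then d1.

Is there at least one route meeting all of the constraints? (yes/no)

yes

One route that works: b4 → b3 → c3 → c2 → c1 → d1 → d2 → d3 → d4.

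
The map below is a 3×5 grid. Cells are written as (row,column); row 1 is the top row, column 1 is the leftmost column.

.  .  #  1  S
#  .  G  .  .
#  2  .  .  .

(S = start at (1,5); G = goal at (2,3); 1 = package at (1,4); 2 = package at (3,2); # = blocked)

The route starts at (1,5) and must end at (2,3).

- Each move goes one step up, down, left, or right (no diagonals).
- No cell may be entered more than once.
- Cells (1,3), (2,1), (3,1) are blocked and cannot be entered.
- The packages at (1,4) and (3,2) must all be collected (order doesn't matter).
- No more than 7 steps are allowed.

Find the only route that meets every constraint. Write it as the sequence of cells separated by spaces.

(1,5) (1,4) (2,4) (3,4) (3,3) (3,2) (2,2) (2,3)

The 7-move cap with required stops at (1,4), (3,2) leaves no slack for detours.
Route from (1,5): left 1 to (1,4), down 2 to (3,4), left 2 to (3,2), up 1 to (2,2), right 1 to (2,3) — 7 moves in all.
Check: all required cells visited; 7 ≤ 7 moves.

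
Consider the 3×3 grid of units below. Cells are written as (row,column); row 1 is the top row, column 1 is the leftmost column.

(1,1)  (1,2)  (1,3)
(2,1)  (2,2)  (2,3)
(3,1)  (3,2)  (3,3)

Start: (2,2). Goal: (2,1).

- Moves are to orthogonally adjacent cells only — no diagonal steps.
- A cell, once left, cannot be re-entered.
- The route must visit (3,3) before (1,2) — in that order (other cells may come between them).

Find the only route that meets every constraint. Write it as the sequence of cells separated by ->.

The waypoints must appear in the order (3,3), (1,2), with no cell reused.
Route from (2,2): down 1 to (3,2), right 1 to (3,3), up 2 to (1,3), left 2 to (1,1), down 1 to (2,1) — 7 moves in all.
Check: order respected ((3,3) at step 2, (1,2) at step 5).

(2,2) -> (3,2) -> (3,3) -> (2,3) -> (1,3) -> (1,2) -> (1,1) -> (2,1)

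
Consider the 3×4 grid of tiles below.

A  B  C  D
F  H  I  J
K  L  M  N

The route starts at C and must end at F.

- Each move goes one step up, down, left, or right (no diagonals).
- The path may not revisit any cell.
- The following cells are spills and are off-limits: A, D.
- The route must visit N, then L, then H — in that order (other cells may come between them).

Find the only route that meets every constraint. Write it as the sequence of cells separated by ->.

C -> I -> J -> N -> M -> L -> H -> F

The waypoints must appear in the order N, L, H, with no cell reused.
Route from C: down 1 to I, right 1 to J, down 1 to N, left 2 to L, up 1 to H, left 1 to F — 7 moves in all.
Check: order respected (N at step 3, L at step 5, H at step 6).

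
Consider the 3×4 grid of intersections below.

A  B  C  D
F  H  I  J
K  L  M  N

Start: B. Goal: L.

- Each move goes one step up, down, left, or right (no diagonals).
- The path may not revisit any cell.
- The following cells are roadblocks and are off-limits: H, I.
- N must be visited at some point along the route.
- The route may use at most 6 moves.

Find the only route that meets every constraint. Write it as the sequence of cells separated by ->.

Any route must reach N and still end at L within 6 moves, so the order of the required stops is forced.
Route from B: right 2 to D, down 2 to N, left 2 to L — 6 moves in all.
Check: all required cells visited; 6 ≤ 6 moves.

B -> C -> D -> J -> N -> M -> L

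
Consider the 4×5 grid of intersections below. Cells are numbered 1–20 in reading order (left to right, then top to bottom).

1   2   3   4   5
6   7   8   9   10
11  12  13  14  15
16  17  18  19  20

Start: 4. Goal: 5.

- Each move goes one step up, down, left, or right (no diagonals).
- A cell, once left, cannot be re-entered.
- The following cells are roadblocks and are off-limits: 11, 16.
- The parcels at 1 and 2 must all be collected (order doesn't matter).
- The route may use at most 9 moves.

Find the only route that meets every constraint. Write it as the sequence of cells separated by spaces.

Any route must reach 1 and 2 and still end at 5 within 9 moves, so the order of the required stops is forced.
Route from 4: left 3 to 1, down 1 to 6, right 4 to 10, up 1 to 5 — 9 moves in all.
Check: all required cells visited; 9 ≤ 9 moves.

4 3 2 1 6 7 8 9 10 5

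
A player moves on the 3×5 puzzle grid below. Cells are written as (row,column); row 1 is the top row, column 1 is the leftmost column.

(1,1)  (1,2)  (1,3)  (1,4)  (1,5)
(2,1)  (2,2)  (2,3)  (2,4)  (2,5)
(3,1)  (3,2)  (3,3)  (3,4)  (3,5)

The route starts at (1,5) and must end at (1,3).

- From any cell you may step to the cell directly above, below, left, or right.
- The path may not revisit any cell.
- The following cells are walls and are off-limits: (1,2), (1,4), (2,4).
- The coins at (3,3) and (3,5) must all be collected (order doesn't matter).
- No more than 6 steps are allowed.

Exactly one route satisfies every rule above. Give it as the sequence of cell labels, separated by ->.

(1,5) -> (2,5) -> (3,5) -> (3,4) -> (3,3) -> (2,3) -> (1,3)

The budget equals the shortest possible length, so every move has to be on a shortest route through the required cells.
Route from (1,5): down 2 to (3,5), left 2 to (3,3), up 2 to (1,3) — 6 moves in all.
Check: all required cells visited; 6 ≤ 6 moves.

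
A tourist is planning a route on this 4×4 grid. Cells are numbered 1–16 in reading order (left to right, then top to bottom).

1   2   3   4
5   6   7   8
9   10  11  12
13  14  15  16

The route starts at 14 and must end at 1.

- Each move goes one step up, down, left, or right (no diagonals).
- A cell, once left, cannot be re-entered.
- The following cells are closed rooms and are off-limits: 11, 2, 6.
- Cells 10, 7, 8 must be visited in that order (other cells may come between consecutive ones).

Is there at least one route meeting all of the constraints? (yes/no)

no

Every way from 7 onward to 1 runs back through 14, which the route has already used — so it cannot be completed without a revisit.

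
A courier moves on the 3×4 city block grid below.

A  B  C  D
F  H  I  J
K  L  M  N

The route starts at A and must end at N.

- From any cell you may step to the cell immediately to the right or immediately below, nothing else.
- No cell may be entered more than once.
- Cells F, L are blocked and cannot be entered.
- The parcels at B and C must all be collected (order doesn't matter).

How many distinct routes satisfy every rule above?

A right/down-only route from A to N makes exactly 2 down-moves and 3 right-moves in some order.
With no other constraints that would be C(5,2) = 10 routes.
A monotone route can only reach the required cells in the order B, C, so split there and multiply the segment counts (each segment already excludes blocked cells): A→B: 1; B→C: 1; C→N: 3; product = 3.
That gives 3 routes.

3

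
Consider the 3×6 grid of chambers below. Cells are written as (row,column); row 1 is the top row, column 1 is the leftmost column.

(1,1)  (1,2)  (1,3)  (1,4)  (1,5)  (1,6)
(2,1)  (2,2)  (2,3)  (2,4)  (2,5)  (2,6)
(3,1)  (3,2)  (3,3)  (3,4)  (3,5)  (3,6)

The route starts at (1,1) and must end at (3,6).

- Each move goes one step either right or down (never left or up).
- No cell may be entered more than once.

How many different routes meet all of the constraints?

A right/down-only route from (1,1) to (3,6) makes exactly 2 down-moves and 5 right-moves in some order.
With no other constraints that would be C(7,2) = 21 routes.
That gives 21 routes.

21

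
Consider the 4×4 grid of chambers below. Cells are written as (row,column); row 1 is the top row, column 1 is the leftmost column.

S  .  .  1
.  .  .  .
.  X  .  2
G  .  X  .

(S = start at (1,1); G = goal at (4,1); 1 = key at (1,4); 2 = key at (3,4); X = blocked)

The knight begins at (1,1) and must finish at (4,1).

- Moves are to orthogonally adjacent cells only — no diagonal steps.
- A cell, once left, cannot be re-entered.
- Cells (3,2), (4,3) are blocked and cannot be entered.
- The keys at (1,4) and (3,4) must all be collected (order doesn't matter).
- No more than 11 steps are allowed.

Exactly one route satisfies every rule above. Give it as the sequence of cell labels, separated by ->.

(1,1) -> (1,2) -> (1,3) -> (1,4) -> (2,4) -> (3,4) -> (3,3) -> (2,3) -> (2,2) -> (2,1) -> (3,1) -> (4,1)

The 11-move cap with required stops at (1,4), (3,4) leaves no slack for detours.
Route from (1,1): 3× right (reaching (1,4)), 2× down (reaching (3,4)), left to (3,3), up to (2,3), 2× left (reaching (2,1)), 2× down (reaching (4,1)) — 11 moves in all.
Check: all required cells visited; 11 ≤ 11 moves.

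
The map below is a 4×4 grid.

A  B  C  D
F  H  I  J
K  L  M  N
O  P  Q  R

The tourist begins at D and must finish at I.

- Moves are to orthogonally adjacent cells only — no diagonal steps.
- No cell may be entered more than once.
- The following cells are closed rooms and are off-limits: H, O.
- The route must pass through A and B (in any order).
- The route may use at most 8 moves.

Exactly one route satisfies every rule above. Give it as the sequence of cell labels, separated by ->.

The 8-move cap with required stops at A, B leaves no slack for detours.
Route from D: 3× left (reaching A), 2× down (reaching K), 2× right (reaching M), up to I — 8 moves in all.
Check: all required cells visited; 8 ≤ 8 moves.

D -> C -> B -> A -> F -> K -> L -> M -> I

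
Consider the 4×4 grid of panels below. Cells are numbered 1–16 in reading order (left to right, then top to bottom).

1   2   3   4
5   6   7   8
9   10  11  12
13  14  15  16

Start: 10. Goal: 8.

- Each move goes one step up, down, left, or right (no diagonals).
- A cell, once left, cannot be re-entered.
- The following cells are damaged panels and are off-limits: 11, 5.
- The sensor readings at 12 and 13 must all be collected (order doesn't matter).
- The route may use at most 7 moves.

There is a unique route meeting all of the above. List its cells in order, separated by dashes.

The budget equals the shortest possible length, so every move has to be on a shortest route through the required cells.
Route from 10: left to 9, down to 13, 3× right (reaching 16), 2× up (reaching 8) — 7 moves in all.
Check: all required cells visited; 7 ≤ 7 moves.

10 - 9 - 13 - 14 - 15 - 16 - 12 - 8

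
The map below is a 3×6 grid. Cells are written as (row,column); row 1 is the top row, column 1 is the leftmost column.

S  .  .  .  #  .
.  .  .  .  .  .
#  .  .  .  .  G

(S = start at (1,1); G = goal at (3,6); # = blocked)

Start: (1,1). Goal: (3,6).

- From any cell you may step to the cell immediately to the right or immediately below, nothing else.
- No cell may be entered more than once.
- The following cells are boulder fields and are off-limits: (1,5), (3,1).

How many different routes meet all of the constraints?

17

A right/down-only route from (1,1) to (3,6) makes exactly 2 down-moves and 5 right-moves in some order.
With no other constraints that would be C(7,2) = 21 routes.
Subtract routes through each blocked cell (inclusion–exclusion for overlaps): − through (1,5): 3 − through (3,1): 1 → 17.
That gives 17 routes.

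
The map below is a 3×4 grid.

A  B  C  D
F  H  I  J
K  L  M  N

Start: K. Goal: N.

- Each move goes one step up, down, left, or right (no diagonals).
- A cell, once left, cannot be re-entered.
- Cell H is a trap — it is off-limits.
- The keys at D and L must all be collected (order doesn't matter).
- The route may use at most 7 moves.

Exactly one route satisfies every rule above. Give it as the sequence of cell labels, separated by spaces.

The 7-move cap with required stops at D, L leaves no slack for detours.
Route from K: 2× right (reaching M), 2× up (reaching C), right to D, 2× down (reaching N) — 7 moves in all.
Check: all required cells visited; 7 ≤ 7 moves.

K L M I C D J N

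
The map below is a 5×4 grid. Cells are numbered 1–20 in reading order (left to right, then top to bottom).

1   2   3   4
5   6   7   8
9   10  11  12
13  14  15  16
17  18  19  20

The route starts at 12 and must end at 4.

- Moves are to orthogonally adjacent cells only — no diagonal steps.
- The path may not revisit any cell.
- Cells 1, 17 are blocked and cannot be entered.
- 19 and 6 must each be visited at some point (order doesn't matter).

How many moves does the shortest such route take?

10

Any route passes through 19 and 6 in some order between 12 and 4. Summing Manhattan distances along each leg and taking the cheapest ordering (12 → 19 → 6 → 4) gives a lower bound of 3 + 4 + 3 = 10 moves.
A route of 10 moves achieves this: 12 → 16 → 20 → 19 → 15 → 11 → 7 → 6 → 2 → 3 → 4.
Since 10 matches the lower bound, it is optimal.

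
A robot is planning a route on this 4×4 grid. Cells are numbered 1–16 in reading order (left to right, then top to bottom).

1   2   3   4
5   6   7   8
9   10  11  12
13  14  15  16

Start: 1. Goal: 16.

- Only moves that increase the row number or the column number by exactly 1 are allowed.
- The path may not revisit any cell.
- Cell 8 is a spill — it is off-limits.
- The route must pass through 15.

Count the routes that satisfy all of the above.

A right/down-only route from 1 to 16 makes exactly 3 down-moves and 3 right-moves in some order.
With no other constraints that would be C(6,3) = 20 routes.
Split at 15 and multiply the segment counts (each segment already excludes blocked cells): 1→15: 10; 15→16: 1; product = 10.
That gives 10 routes.

10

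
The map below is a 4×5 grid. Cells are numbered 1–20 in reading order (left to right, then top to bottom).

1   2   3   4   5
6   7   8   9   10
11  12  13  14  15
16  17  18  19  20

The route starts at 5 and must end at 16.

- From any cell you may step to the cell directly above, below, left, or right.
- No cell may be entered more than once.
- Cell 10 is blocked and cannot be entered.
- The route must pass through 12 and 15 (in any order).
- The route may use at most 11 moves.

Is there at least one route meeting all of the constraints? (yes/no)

yes

One route that works: 5 → 4 → 9 → 14 → 15 → 20 → 19 → 18 → 13 → 12 → 17 → 16.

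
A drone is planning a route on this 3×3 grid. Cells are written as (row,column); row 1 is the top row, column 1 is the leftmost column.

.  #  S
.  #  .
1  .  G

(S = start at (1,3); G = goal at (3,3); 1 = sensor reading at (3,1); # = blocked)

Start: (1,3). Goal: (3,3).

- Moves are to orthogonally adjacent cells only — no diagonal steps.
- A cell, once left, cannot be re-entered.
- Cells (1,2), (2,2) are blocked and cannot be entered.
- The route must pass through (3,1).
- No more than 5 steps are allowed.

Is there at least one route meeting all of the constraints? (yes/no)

Every way from (1,3) to (3,1) runs through (3,3) — but (3,3) is where the route must end, so it would be entered once on the way to (3,1) and again at the finish.

no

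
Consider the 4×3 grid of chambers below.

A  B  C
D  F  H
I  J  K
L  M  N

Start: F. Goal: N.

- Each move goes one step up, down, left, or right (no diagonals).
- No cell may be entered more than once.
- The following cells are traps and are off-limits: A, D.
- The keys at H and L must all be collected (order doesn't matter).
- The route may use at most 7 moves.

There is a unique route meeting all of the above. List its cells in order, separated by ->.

Any route must reach H and L and still end at N within 7 moves, so the order of the required stops is forced.
Route from F: right 1 to H, down 1 to K, left 2 to I, down 1 to L, right 2 to N — 7 moves in all.
Check: all required cells visited; 7 ≤ 7 moves.

F -> H -> K -> J -> I -> L -> M -> N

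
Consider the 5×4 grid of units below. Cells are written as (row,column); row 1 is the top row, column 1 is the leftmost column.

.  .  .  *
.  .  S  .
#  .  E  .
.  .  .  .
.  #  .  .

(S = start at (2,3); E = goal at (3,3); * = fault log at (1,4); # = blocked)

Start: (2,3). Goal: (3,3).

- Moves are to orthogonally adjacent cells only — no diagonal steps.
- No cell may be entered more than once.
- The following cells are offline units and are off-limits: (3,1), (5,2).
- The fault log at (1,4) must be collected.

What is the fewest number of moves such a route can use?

5

Any route passes through (1,4) somewhere between (2,3) and (3,3). Summing Manhattan distances along the two legs ((2,3) → (1,4) → (3,3)) gives a lower bound of 2 + 3 = 5 moves.
A route of 5 moves achieves this: (2,3) → (1,3) → (1,4) → (2,4) → (3,4) → (3,3).
Since 5 matches the lower bound, it is optimal.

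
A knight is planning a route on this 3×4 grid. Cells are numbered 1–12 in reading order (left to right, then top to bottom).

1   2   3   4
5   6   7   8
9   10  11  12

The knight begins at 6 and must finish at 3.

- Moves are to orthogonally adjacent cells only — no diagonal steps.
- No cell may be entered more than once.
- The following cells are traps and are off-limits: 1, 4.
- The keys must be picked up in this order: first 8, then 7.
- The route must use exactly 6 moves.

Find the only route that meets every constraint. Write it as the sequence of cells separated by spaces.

The waypoints must appear in the order 8, 7, with no cell reused.
Route from 6: down 1 to 10, right 2 to 12, up 1 to 8, left 1 to 7, up 1 to 3 — 6 moves in all.
Check: order respected (8 at step 4, 7 at step 5); 6 moves as required.

6 10 11 12 8 7 3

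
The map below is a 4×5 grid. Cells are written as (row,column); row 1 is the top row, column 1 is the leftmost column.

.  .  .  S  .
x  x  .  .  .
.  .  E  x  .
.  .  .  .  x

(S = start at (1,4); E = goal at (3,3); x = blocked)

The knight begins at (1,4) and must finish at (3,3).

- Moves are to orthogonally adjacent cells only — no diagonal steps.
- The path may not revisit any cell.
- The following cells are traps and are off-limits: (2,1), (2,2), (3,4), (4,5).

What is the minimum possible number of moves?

The Manhattan distance from (1,4) to (3,3) is |1−3| + |4−3| = 3, so at least 3 moves are needed.
A route of 3 moves achieves this: (1,4) → (2,4) → (2,3) → (3,3).
Since 3 matches the lower bound, it is optimal.

3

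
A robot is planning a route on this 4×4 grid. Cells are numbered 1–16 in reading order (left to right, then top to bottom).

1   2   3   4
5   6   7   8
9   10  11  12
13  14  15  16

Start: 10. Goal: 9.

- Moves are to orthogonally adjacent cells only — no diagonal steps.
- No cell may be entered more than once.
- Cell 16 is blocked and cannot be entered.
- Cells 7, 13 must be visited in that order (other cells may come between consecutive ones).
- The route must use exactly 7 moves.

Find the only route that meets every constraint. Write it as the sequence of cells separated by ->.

10 -> 6 -> 7 -> 11 -> 15 -> 14 -> 13 -> 9

The waypoints must appear in the order 7, 13, with no cell reused.
Route from 10: up 1 to 6, right 1 to 7, down 2 to 15, left 2 to 13, up 1 to 9 — 7 moves in all.
Check: order respected (7 at step 2, 13 at step 6); 7 moves as required.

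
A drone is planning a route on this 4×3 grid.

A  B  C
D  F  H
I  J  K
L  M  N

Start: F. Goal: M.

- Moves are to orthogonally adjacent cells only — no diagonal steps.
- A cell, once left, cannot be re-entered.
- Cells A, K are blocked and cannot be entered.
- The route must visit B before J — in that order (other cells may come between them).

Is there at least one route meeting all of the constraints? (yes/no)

no

Every way from B onward to M runs back through F, which the route has already used — so it cannot be completed without a revisit.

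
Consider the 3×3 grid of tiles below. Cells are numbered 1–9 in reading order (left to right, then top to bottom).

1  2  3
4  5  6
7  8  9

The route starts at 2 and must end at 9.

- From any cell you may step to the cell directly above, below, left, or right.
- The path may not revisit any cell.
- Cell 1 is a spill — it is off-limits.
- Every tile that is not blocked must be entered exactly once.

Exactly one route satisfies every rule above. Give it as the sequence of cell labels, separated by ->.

Need to visit all 8 open cells exactly once, starting at 2 and ending at 9.
Route from 2: right to 3, down to 6, 2× left (reaching 4), down to 7, 2× right (reaching 9) — 7 moves in all.
Check: all 8 open cells covered.

2 -> 3 -> 6 -> 5 -> 4 -> 7 -> 8 -> 9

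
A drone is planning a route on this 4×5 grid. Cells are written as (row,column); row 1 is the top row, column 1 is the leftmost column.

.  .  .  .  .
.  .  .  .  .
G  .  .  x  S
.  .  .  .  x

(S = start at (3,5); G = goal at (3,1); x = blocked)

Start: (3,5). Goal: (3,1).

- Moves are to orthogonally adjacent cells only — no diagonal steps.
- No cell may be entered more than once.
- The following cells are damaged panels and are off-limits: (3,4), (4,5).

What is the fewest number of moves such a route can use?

6

The Manhattan distance from (3,5) to (3,1) is |3−3| + |5−1| = 4, so at least 4 moves are needed.
That bound ignores the blocked cells. Measuring each leg by the fewest moves that actually steer around them ((3,5)→(3,1): 6) raises the lower bound to 6.
A route of 6 moves exists: (3,5) → (2,5) → (2,4) → (2,3) → (3,3) → (3,2) → (3,1).
Since 6 matches that lower bound, it is optimal.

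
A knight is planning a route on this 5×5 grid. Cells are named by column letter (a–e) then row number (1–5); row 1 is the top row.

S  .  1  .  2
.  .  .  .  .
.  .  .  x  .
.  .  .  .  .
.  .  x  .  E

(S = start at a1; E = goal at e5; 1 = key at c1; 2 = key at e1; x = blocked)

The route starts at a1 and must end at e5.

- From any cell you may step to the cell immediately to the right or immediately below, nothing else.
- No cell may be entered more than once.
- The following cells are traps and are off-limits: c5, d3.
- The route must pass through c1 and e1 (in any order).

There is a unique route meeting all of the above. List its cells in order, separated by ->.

Moves only go right or down, so the column and row indices never decrease.
Route from a1: right 4 to e1, down 4 to e5 — 8 moves in all.
Check: all required cells visited.

a1 -> b1 -> c1 -> d1 -> e1 -> e2 -> e3 -> e4 -> e5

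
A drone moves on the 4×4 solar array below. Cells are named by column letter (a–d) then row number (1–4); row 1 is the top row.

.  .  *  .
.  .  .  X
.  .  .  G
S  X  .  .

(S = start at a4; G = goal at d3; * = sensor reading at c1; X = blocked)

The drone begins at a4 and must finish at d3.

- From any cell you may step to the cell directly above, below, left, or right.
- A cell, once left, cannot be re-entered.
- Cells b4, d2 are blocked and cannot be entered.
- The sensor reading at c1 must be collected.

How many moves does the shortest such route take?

8

Any route passes through c1 somewhere between a4 and d3. Summing Manhattan distances along the two legs (a4 → c1 → d3) gives a lower bound of 5 + 3 = 8 moves.
A route of 8 moves achieves this: a4 → a3 → a2 → a1 → b1 → c1 → c2 → c3 → d3.
Since 8 matches the lower bound, it is optimal.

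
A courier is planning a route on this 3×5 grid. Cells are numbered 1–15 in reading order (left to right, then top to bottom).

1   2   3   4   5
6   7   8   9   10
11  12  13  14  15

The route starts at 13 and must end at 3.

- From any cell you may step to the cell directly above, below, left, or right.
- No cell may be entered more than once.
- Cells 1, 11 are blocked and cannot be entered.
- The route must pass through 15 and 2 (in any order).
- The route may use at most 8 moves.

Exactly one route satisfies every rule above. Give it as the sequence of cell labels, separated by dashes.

The budget equals the shortest possible length, so every move has to be on a shortest route through the required cells.
Route from 13: 2× right (reaching 15), up to 10, 3× left (reaching 7), up to 2, right to 3 — 8 moves in all.
Check: all required cells visited; 8 ≤ 8 moves.

13 - 14 - 15 - 10 - 9 - 8 - 7 - 2 - 3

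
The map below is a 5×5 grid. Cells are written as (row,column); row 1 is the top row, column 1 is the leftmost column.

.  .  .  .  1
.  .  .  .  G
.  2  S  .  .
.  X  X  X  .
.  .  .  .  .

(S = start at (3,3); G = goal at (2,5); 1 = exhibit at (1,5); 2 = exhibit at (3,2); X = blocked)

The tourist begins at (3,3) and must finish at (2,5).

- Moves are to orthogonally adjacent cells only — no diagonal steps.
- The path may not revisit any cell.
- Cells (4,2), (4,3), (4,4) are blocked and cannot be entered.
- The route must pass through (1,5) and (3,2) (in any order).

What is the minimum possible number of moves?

Any route passes through (1,5) and (3,2) in some order between (3,3) and (2,5). Summing Manhattan distances along each leg and taking the cheapest ordering ((3,3) → (3,2) → (1,5) → (2,5)) gives a lower bound of 1 + 5 + 1 = 7 moves.
A route of 7 moves achieves this: (3,3) → (3,2) → (2,2) → (1,2) → (1,3) → (1,4) → (1,5) → (2,5).
Since 7 matches the lower bound, it is optimal.

7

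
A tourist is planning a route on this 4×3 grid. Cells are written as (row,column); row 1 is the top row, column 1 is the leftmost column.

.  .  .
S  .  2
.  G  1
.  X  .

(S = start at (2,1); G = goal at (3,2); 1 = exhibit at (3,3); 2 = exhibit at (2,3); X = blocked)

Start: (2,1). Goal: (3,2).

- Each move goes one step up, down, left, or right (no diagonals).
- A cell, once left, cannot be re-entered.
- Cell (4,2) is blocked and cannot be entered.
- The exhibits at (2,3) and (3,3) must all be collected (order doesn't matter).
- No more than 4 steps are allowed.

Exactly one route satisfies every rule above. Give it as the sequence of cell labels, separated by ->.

(2,1) -> (2,2) -> (2,3) -> (3,3) -> (3,2)

The budget equals the shortest possible length, so every move has to be on a shortest route through the required cells.
Route from (2,1): 2× right (reaching (2,3)), down to (3,3), left to (3,2) — 4 moves in all.
Check: all required cells visited; 4 ≤ 4 moves.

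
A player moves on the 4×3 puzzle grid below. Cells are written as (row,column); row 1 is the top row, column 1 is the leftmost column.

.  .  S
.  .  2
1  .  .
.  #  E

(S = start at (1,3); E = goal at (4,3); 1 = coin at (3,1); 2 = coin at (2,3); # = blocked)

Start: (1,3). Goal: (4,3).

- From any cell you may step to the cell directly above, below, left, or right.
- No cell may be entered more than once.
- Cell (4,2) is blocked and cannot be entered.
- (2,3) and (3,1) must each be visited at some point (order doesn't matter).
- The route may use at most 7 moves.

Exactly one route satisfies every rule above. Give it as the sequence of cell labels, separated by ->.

Any route must reach (2,3) and (3,1) and still end at (4,3) within 7 moves, so the order of the required stops is forced.
Route from (1,3): down 1 to (2,3), left 2 to (2,1), down 1 to (3,1), right 2 to (3,3), down 1 to (4,3) — 7 moves in all.
Check: all required cells visited; 7 ≤ 7 moves.

(1,3) -> (2,3) -> (2,2) -> (2,1) -> (3,1) -> (3,2) -> (3,3) -> (4,3)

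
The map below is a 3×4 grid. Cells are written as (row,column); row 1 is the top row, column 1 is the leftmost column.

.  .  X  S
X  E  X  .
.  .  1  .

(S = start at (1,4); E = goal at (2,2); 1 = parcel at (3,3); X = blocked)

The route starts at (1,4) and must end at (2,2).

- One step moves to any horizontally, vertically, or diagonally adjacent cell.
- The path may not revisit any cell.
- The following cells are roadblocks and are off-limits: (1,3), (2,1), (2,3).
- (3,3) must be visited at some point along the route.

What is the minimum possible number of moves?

Any route passes through (3,3) somewhere between (1,4) and (2,2). Summing Chebyshev distances along the two legs ((1,4) → (3,3) → (2,2)) gives a lower bound of 2 + 1 = 3 moves.
A route of 3 moves achieves this: (1,4) → (2,4) → (3,3) → (2,2).
Since 3 matches the lower bound, it is optimal.

3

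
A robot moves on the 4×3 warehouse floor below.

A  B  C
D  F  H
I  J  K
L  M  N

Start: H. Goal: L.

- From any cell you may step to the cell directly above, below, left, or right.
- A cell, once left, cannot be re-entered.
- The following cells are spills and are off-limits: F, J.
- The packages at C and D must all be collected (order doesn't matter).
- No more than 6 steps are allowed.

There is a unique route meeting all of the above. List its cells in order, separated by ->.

H -> C -> B -> A -> D -> I -> L

The budget equals the shortest possible length, so every move has to be on a shortest route through the required cells.
Route from H: up 1 to C, left 2 to A, down 3 to L — 6 moves in all.
Check: all required cells visited; 6 ≤ 6 moves.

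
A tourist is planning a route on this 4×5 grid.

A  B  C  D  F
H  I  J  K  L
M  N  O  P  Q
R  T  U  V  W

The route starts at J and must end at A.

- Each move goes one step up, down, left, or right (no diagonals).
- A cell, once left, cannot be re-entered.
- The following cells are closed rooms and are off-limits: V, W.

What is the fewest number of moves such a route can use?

The Manhattan distance from J to A is |2−1| + |3−1| = 3, so at least 3 moves are needed.
A route of 3 moves achieves this: J → C → B → A.
Since 3 matches the lower bound, it is optimal.

3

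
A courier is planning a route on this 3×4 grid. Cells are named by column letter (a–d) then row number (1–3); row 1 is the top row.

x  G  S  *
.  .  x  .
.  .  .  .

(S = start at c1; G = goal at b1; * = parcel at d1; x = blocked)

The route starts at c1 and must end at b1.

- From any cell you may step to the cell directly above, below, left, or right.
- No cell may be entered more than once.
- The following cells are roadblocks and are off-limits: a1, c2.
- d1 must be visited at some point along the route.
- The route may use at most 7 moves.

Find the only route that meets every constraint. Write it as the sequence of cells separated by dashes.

The 7-move cap with required stops at d1 leaves no slack for detours.
Route from c1: right to d1, 2× down (reaching d3), 2× left (reaching b3), 2× up (reaching b1) — 7 moves in all.
Check: all required cells visited; 7 ≤ 7 moves.

c1 - d1 - d2 - d3 - c3 - b3 - b2 - b1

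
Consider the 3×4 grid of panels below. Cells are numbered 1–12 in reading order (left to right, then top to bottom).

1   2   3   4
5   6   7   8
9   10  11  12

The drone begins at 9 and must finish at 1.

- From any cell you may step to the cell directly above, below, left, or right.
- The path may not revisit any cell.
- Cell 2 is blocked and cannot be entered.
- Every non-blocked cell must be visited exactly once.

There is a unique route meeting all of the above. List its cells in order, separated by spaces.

Need to visit all 11 open cells exactly once, starting at 9 and ending at 1.
Cell 3 has only two open neighbours (7 and 4), so the path must pass straight through it: one of those is the cell it's entered from and the other is where it exits.
Route from 9: 3× right (reaching 12), 2× up (reaching 4), left to 3, down to 7, 2× left (reaching 5), up to 1 — 10 moves in all.
Check: all 11 open cells covered.

9 10 11 12 8 4 3 7 6 5 1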